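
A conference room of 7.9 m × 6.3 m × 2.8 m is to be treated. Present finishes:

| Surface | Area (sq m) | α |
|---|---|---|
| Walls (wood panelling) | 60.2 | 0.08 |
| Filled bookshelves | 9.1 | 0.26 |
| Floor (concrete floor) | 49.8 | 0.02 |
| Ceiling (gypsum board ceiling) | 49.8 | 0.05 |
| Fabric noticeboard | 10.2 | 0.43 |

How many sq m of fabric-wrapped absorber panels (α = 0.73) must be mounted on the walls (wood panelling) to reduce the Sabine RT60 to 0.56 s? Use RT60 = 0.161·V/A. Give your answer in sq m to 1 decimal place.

38.5

Total absorption A₁ = 60.2×0.08 + 9.1×0.26 + 49.8×0.02 + 49.8×0.05 + 10.2×0.43
  = 4.816 + 2.366 + 0.996 + 2.490 + 4.386 = 15.054 sq m sabins.
V = 139.356 m³. Target absorption A₂ = 0.161 × 139.356 / 0.56 = 40.065 sabins.
ΔA needed = 40.065 − 15.054 = 25.011 sabins.
Each sq m of panel replacing the walls (wood panelling) adds (0.73 − 0.08) = 0.65 sabins.
Panel area = 25.011 / 0.65 = 38.5 sq m.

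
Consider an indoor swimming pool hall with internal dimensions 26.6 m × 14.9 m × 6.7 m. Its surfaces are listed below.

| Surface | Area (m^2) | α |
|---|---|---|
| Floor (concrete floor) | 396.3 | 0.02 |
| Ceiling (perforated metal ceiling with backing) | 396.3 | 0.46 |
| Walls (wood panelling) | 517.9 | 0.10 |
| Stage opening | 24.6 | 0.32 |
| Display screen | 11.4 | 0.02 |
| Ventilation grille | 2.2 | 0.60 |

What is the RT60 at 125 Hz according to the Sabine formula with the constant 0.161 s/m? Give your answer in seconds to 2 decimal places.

Equivalent absorption area: A = 396.3·0.02 + 396.3·0.46 + 517.9·0.10 + 24.6·0.32 + 11.4·0.02 + 2.2·0.60 = 251.434 m^2.
Room volume: 2655.478 m³.
T = 0.161 V/A = 0.161·2655.478/251.434 = 1.70 s.

1.70 seconds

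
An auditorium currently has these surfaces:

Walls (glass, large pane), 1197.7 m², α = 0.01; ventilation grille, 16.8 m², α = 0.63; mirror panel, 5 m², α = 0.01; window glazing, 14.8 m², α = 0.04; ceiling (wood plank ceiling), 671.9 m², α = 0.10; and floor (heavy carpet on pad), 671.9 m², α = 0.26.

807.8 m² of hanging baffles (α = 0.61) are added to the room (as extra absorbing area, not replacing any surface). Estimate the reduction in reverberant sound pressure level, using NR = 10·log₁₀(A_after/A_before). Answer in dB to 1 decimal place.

4.6 dB

Total absorption A_before = 1197.7·0.01 + 16.8·0.63 + 5·0.01 + 14.8·0.04 + 671.9·0.10 + 671.9·0.26
  = 11.977 + 10.584 + 0.050 + 0.592 + 67.190 + 174.694 = 265.087 m² sabins.
Added absorption = 807.8 × 0.61 = 492.758 sabins.
New total A_after = 757.845 sabins.
NR = 10·log₁₀(757.845/265.087) = 4.6 dB.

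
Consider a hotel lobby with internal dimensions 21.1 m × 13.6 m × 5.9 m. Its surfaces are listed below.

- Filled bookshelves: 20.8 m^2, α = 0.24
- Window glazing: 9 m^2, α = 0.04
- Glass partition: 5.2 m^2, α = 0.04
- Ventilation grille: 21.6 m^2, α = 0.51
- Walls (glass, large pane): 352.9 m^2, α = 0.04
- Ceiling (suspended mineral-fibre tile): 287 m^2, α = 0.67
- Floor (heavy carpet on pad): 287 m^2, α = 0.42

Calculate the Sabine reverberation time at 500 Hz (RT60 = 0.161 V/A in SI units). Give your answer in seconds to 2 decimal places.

0.79 s

Summing Sᵢαᵢ: 4.992 + 0.360 + 0.208 + 11.016 + 14.116 + 192.290 + 120.540 → A = 343.522 sabins.
V = 21.1·13.6·5.9 = 1693.064 m³.
RT60 = 0.161 · V / A = 0.161 × 1693.064 / 343.522 = 0.79 s.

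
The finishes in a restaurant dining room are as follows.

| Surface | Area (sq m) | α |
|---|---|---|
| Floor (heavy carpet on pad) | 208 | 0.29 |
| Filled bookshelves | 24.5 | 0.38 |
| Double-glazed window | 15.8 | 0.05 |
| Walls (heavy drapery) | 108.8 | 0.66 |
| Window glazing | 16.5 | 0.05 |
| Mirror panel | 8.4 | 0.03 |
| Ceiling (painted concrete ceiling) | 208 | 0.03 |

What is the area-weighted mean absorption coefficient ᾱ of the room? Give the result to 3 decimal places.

0.253

Total surface area S = 590.0 sq m.
A = 208·0.29 + 24.5·0.38 + 15.8·0.05 + 108.8·0.66 + 16.5·0.05 + 8.4·0.03 + 208·0.03 = 149.545 sabins.
ᾱ = 149.545 / 590.0 = 0.253.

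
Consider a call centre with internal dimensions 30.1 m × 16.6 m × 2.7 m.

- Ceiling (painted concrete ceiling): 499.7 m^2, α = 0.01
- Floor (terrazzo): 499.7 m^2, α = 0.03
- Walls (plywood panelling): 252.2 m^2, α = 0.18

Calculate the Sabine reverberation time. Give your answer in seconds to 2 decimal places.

3.32 s

Equivalent absorption area: A = 499.7·0.01 + 499.7·0.03 + 252.2·0.18 = 65.384 m^2.
Volume V = 30.1 × 16.6 × 2.7 = 1349.082 m³.
Sabine: RT60 = 0.161 × 1349.082 / 65.384 = 3.32 s.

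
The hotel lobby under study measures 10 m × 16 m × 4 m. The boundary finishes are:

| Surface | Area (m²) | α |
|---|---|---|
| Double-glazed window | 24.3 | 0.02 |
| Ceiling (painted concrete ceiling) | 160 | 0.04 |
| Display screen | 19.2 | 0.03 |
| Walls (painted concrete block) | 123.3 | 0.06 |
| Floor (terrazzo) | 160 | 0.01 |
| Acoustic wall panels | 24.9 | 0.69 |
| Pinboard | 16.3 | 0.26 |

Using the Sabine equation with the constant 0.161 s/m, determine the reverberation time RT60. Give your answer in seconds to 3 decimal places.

Summing Sᵢαᵢ: 0.486 + 6.400 + 0.576 + 7.398 + 1.600 + 17.181 + 4.238 → A = 37.879 sabins.
V = 10·16·4 = 640 m³.
T = 0.161 V/A = 0.161·640/37.879 = 2.720 s.

2.720 s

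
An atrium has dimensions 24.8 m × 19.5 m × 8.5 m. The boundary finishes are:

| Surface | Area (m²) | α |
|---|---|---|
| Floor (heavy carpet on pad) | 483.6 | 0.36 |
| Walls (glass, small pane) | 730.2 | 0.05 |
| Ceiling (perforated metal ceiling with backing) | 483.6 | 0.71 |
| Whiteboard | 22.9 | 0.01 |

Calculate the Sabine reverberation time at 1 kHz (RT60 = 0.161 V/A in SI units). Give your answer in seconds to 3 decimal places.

Summing Sᵢαᵢ: 174.096 + 36.510 + 343.356 + 0.229 → A = 554.191 sabins.
Volume V = 24.8 × 19.5 × 8.5 = 4110.6 m³.
RT60 = 0.161 · V / A = 0.161 × 4110.6 / 554.191 = 1.194 s.

1.194 sec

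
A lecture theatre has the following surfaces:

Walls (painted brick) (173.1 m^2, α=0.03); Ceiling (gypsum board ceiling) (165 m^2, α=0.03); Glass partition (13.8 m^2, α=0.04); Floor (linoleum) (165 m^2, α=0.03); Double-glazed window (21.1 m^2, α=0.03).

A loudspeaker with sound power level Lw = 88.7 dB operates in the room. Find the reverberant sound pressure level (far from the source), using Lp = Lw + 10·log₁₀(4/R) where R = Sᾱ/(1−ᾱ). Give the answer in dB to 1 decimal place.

Σ(Sᵢαᵢ) = 173.1·0.03 + 165·0.03 + 13.8·0.04 + 165·0.03 + 21.1·0.03 = 16.278; total area S = 538.0 m^2.
ᾱ = 16.278/538.0 = 0.0303; R = Sᾱ/(1−ᾱ) = 16.278/(1−0.0303) = 16.787 m^2.
Lp = Lw + 10 log₁₀(4/R) = 88.7 -6.23 = 82.5 dB.

82.5 dB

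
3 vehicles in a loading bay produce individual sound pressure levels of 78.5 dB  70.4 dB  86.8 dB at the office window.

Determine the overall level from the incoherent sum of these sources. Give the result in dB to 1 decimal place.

Converting to relative power and adding: 10^(78.5/10) + 10^(70.4/10) + 10^(86.8/10) = 5.604e+08.
L_total = 10·log₁₀(5.604e+08) = 87.5 dB.

87.5 dB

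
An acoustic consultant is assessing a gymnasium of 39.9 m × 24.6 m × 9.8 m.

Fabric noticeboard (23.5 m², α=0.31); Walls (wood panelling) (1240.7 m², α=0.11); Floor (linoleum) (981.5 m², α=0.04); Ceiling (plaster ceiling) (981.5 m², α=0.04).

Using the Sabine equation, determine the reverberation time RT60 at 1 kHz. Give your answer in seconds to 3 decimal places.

6.967 s

A = Σ Sᵢαᵢ = 23.5*0.31 + 1240.7*0.11 + 981.5*0.04 + 981.5*0.04 = 222.282 sabins.
Volume V = 39.9 × 24.6 × 9.8 = 9619.092 m³.
RT60 = 0.161 · V / A = 0.161 × 9619.092 / 222.282 = 6.967 s.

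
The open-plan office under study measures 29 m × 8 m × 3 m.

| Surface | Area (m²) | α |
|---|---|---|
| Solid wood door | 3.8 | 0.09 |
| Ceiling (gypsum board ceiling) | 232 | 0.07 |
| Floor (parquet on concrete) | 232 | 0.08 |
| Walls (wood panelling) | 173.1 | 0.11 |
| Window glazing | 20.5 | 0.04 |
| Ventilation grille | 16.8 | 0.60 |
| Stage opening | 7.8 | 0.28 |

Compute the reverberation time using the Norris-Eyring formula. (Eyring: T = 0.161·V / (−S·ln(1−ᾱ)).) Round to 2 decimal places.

S = Σ Sᵢ = 686.0 m².
Absorption A = 3.8×0.09 + 232×0.07 + 232×0.08 + 173.1×0.11 + 20.5×0.04 + 16.8×0.60 + 7.8×0.28 = 67.267 sabins.
Mean coefficient ᾱ = A/S = 0.0981.
−S·ln(1−ᾱ) = −686.0 × ln(1 − 0.0981) = 70.831.
V = 29 × 8 × 3 = 696 m³.
RT60 = 0.161 × 696 / 70.831 = 1.58 s.

1.58 seconds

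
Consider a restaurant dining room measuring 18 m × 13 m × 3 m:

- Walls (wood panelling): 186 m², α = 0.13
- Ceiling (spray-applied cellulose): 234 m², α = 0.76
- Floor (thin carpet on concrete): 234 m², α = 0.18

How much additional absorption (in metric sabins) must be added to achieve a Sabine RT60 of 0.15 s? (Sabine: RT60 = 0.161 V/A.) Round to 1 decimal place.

Total absorption A₁ = 186*0.13 + 234*0.76 + 234*0.18
  = 24.180 + 177.840 + 42.120 = 244.140 m² sabins.
For T = 0.15 s, need A₂ = 0.161·V/T = 0.161·702/0.15 = 753.480 sabins.
Shortfall: 753.480 − 244.140 = 509.3 sabins.

509.3 sabins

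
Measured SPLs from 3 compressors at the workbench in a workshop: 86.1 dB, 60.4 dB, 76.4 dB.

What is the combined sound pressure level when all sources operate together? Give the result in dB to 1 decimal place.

Sum in the linear (power) domain: Σ 10^(Lᵢ/10) = 10^(86.1/10) + 10^(60.4/10) + 10^(76.4/10) = 4.521e+08.
Combined level = 10 log₁₀(4.521e+08) = 86.6 dB.

86.6 dB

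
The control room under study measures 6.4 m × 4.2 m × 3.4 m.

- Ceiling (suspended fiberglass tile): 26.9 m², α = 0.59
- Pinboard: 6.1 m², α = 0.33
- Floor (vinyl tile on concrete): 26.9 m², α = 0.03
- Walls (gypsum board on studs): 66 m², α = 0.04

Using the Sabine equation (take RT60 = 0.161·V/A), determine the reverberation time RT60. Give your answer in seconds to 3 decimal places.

A = Σ Sᵢαᵢ = 26.9×0.59 + 6.1×0.33 + 26.9×0.03 + 66×0.04 = 21.331 sabins.
Room volume: 91.392 m³.
T = 0.161 V/A = 0.161·91.392/21.331 = 0.690 s.

0.690 sec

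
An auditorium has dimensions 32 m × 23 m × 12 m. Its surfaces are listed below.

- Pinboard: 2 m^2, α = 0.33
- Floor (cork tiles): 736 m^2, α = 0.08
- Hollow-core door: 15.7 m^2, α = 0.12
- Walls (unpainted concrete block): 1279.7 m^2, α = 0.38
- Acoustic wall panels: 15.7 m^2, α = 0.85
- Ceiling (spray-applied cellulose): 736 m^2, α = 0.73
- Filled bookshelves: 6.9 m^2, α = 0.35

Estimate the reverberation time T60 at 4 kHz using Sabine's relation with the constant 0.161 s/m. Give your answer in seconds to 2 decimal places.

1.29 s

Summing Sᵢαᵢ: 0.660 + 58.880 + 1.884 + 486.286 + 13.345 + 537.280 + 2.415 → A = 1100.750 sabins.
Room volume: 8832 m³.
RT60 = 0.161 · V / A = 0.161 × 8832 / 1100.750 = 1.29 s.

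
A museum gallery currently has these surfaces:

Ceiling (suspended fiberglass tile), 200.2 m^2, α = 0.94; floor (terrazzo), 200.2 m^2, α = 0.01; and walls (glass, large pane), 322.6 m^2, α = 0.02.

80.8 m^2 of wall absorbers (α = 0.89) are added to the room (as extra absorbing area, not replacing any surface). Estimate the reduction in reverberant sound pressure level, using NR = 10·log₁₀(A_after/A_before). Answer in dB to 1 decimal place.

1.4 dB

A_before = Σ Sᵢαᵢ = 200.2·0.94 + 200.2·0.01 + 322.6·0.02 = 196.642 sabins.
Treatment contributes 80.8·0.89 = 71.912 sabins.
A_after = 196.642 + 71.912 = 268.554 sabins.
NR = 10·log₁₀(268.554/196.642) = 1.4 dB.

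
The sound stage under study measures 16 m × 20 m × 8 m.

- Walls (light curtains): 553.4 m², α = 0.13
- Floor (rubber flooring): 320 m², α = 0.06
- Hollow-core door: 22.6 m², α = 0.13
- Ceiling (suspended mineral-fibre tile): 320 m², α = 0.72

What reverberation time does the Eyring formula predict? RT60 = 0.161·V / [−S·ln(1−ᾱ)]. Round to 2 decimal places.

Total surface area S = 553.4 + 320 + 22.6 + 320 = 1216.0 m².
Absorption A = 553.4×0.13 + 320×0.06 + 22.6×0.13 + 320×0.72 = 324.480 sabins.
Mean coefficient ᾱ = A/S = 0.2668.
Eyring denominator: −S ln(1−ᾱ) = 377.370.
V = 16 × 20 × 8 = 2560 m³.
RT60 = 0.161 × 2560 / 377.370 = 1.09 s.

1.09 sec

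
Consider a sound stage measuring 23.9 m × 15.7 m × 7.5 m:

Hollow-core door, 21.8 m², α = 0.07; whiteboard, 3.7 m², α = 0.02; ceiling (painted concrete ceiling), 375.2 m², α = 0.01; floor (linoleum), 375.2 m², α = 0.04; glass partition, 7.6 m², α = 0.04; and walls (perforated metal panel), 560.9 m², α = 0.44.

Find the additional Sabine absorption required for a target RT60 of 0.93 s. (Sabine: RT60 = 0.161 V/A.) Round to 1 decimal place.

Summing Sᵢαᵢ: 1.526 + 0.074 + 3.752 + 15.008 + 0.304 + 246.796 → A₁ = 267.460 sabins.
V = 2814.225 m³. Required absorption A₂ = 0.161 × 2814.225 / 0.93 = 487.194 sabins.
Additional absorption ΔA = 487.194 − 267.460 = 219.7 sabins.

219.7 sabins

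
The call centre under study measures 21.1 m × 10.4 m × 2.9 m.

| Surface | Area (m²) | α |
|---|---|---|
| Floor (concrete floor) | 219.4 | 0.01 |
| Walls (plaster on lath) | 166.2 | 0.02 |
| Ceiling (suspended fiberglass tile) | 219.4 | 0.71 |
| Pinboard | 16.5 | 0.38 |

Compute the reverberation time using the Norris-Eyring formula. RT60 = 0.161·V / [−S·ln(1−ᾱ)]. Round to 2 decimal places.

0.52 s

S = Σ Sᵢ = 621.5 m².
Σ(Sᵢαᵢ) = 219.4·0.01 + 166.2·0.02 + 219.4·0.71 + 16.5·0.38 = 167.562.
ᾱ = 167.562 / 621.5 = 0.2696.
−S·ln(1−ᾱ) = −621.5 × ln(1 − 0.2696) = 195.252.
V = 21.1 × 10.4 × 2.9 = 636.376 m³.
RT60 = 0.161 × 636.376 / 195.252 = 0.52 s.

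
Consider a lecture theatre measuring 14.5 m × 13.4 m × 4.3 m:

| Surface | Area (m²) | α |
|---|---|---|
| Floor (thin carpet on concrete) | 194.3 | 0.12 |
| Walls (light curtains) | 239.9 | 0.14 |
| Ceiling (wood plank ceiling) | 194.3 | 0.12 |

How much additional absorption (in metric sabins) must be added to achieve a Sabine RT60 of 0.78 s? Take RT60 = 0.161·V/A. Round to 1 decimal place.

Total absorption A₁ = 194.3*0.12 + 239.9*0.14 + 194.3*0.12
  = 23.316 + 33.586 + 23.316 = 80.218 m² sabins.
For T = 0.78 s, need A₂ = 0.161·V/T = 0.161·835.49/0.78 = 172.454 sabins.
ΔA = A₂ − A₁ = 172.454 − 80.218 = 92.2 sabins.

92.2 sabins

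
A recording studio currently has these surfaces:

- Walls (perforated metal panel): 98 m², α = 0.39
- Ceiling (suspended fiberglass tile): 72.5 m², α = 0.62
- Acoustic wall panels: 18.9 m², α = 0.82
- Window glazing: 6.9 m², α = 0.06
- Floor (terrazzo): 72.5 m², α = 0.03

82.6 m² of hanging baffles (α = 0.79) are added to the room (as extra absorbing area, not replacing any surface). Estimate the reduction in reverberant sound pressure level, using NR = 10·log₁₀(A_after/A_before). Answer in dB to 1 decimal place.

2.2 dB

A_before = Σ Sᵢαᵢ = 98×0.39 + 72.5×0.62 + 18.9×0.82 + 6.9×0.06 + 72.5×0.03 = 101.257 sabins.
Added absorption = 82.6 × 0.79 = 65.254 sabins.
A_after = 101.257 + 65.254 = 166.511 sabins.
NR = 10·log₁₀(166.511/101.257) = 2.2 dB.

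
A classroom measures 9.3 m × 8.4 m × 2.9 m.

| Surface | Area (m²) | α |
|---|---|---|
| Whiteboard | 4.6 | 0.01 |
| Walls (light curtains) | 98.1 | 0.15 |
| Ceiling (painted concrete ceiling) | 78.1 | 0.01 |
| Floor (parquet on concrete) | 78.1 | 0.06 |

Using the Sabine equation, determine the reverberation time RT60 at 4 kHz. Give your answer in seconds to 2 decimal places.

Equivalent absorption area: A = 4.6×0.01 + 98.1×0.15 + 78.1×0.01 + 78.1×0.06 = 20.228 m².
V = 9.3·8.4·2.9 = 226.548 m³.
T = 0.161 V/A = 0.161·226.548/20.228 = 1.80 s.

1.80 s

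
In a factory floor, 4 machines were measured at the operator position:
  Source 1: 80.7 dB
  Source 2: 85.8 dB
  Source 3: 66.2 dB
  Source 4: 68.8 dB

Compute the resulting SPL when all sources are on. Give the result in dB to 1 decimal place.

87.1 dB

Σ 10^(Lᵢ/10) = 5.094e+08.
L_total = 10·log₁₀(5.094e+08) = 87.1 dB.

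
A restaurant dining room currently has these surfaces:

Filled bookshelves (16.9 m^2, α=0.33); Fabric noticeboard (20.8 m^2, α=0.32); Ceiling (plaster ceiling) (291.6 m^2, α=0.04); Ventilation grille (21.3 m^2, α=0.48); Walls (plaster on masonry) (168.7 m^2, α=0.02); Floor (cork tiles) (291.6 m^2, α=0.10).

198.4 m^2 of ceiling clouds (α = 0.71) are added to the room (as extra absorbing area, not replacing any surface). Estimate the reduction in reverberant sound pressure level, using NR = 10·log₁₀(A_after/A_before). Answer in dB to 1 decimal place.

Total absorption A_before = 16.9·0.33 + 20.8·0.32 + 291.6·0.04 + 21.3·0.48 + 168.7·0.02 + 291.6·0.10
  = 5.577 + 6.656 + 11.664 + 10.224 + 3.374 + 29.160 = 66.655 m^2 sabins.
Added absorption = 198.4 × 0.71 = 140.864 sabins.
A_after = 66.655 + 140.864 = 207.519 sabins.
NR = 10·log₁₀(207.519/66.655) = 4.9 dB.

4.9 dB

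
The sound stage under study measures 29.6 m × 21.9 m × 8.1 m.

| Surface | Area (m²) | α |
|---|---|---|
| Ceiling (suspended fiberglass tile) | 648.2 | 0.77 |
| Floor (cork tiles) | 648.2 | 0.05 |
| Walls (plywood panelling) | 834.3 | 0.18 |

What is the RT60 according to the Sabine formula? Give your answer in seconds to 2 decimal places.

A = Σ Sᵢαᵢ = 648.2×0.77 + 648.2×0.05 + 834.3×0.18 = 681.698 sabins.
Room volume: 5250.744 m³.
Sabine: RT60 = 0.161 × 5250.744 / 681.698 = 1.24 s.

1.24 s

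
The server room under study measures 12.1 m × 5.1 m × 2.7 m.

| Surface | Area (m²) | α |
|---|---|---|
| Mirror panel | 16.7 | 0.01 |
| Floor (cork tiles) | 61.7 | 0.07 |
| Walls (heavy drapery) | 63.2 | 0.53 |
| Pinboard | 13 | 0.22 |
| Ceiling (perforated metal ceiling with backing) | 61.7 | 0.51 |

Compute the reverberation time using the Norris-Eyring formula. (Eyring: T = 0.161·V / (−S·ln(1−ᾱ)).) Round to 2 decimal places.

0.30 seconds

Total surface area S = 16.7 + 61.7 + 63.2 + 13 + 61.7 = 216.3 m².
Absorption A = 16.7×0.01 + 61.7×0.07 + 63.2×0.53 + 13×0.22 + 61.7×0.51 = 72.309 sabins.
ᾱ = 72.309 / 216.3 = 0.3343.
−S·ln(1−ᾱ) = −216.3 × ln(1 − 0.3343) = 88.016.
V = 12.1 × 5.1 × 2.7 = 166.617 m³.
T = 0.161·V/[−S·ln(1−ᾱ)] = 0.161·166.617/88.016 = 0.30 s.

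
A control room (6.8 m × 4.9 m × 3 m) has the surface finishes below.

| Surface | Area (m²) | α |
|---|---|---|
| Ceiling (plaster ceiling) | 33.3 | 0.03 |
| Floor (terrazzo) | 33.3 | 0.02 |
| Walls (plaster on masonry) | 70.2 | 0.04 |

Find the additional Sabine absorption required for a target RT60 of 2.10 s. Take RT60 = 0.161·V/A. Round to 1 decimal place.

3.2 sabins

A₁ = Σ Sᵢαᵢ = 33.3×0.03 + 33.3×0.02 + 70.2×0.04 = 4.473 sabins.
For T = 2.10 s, need A₂ = 0.161·V/T = 0.161·99.96/2.10 = 7.664 sabins.
Shortfall: 7.664 − 4.473 = 3.2 sabins.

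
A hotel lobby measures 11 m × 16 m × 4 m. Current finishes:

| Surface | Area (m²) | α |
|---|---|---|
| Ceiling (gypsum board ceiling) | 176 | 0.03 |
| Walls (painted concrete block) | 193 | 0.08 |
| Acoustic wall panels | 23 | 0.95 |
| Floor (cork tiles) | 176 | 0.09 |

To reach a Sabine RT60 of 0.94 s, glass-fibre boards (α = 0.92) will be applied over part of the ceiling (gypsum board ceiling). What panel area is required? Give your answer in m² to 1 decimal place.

69.9

A₁ = Σ Sᵢαᵢ = 176·0.03 + 193·0.08 + 23·0.95 + 176·0.09 = 58.410 sabins.
V = 704 m³. Target absorption A₂ = 0.161 × 704 / 0.94 = 120.579 sabins.
ΔA needed = 120.579 − 58.410 = 62.169 sabins.
Net gain per m²: Δα = 0.92 − 0.03 = 0.89.
Area = ΔA/Δα = 62.169/0.89 = 69.9 m².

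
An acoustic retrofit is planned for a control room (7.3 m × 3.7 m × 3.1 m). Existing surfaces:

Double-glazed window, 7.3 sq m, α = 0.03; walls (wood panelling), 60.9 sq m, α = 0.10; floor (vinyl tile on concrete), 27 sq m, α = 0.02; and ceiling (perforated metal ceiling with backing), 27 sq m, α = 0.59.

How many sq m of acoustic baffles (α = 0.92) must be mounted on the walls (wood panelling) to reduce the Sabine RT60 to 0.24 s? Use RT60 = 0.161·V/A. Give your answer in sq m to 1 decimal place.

Summing Sᵢαᵢ: 0.219 + 6.090 + 0.540 + 15.930 → A₁ = 22.779 sabins.
V = 83.731 m³. Target absorption A₂ = 0.161 × 83.731 / 0.24 = 56.170 sabins.
Absorption to add: 56.170 − 22.779 = 33.391 sabins.
Net gain per sq m: Δα = 0.92 − 0.10 = 0.82.
Area = ΔA/Δα = 33.391/0.82 = 40.7 sq m.

40.7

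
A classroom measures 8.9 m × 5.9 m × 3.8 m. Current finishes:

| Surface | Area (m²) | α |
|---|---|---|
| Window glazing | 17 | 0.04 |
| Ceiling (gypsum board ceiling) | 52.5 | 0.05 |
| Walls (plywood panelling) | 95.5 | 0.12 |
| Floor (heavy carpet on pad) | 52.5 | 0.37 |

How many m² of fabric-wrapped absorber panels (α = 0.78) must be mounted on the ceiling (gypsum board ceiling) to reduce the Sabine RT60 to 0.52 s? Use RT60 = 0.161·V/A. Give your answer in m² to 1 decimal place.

A₁ = Σ Sᵢαᵢ = 17×0.04 + 52.5×0.05 + 95.5×0.12 + 52.5×0.37 = 34.190 sabins.
Required A₂ = 0.161·199.538/0.52 = 61.780 sabins.
ΔA needed = 61.780 − 34.190 = 27.590 sabins.
Net gain per m²: Δα = 0.78 − 0.05 = 0.73.
Area = ΔA/Δα = 27.590/0.73 = 37.8 m².

37.8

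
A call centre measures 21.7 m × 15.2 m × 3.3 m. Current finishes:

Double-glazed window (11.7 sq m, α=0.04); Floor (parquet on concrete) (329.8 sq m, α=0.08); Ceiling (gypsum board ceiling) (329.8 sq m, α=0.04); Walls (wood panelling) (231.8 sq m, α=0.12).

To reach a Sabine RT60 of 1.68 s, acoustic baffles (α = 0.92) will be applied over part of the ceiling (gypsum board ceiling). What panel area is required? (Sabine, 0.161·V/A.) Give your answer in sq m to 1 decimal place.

Total absorption A₁ = 11.7·0.04 + 329.8·0.08 + 329.8·0.04 + 231.8·0.12
  = 0.468 + 26.384 + 13.192 + 27.816 = 67.860 sq m sabins.
V = 1088.472 m³. Target absorption A₂ = 0.161 × 1088.472 / 1.68 = 104.312 sabins.
Absorption to add: 104.312 − 67.860 = 36.452 sabins.
Each sq m of panel replacing the ceiling (gypsum board ceiling) adds (0.92 − 0.04) = 0.88 sabins.
Panel area = 36.452 / 0.88 = 41.4 sq m.

41.4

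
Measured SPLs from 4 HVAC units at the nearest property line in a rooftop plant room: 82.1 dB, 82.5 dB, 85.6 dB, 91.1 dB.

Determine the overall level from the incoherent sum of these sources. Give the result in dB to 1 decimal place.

Converting to relative power and adding: 10^(82.1/10) + 10^(82.5/10) + 10^(85.6/10) + 10^(91.1/10) = 1.991e+09.
Combined level = 10 log₁₀(1.991e+09) = 93.0 dB.

93.0 dB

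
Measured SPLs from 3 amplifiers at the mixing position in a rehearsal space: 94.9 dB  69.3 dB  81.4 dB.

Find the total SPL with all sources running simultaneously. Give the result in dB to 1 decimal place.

95.1 dB

Sum in the linear (power) domain: Σ 10^(Lᵢ/10) = 10^(94.9/10) + 10^(69.3/10) + 10^(81.4/10) = 3.237e+09.
L_total = 10·log₁₀(3.237e+09) = 95.1 dB.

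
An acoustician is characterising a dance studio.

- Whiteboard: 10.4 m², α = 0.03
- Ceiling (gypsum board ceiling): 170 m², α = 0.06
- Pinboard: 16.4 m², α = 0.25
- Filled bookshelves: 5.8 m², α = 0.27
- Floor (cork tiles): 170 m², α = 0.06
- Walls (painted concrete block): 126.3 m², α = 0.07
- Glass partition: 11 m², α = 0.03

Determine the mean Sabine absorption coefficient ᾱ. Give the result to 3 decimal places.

0.070

S = Σ Sᵢ = 10.4 + 170 + 16.4 + 5.8 + 170 + 126.3 + 11 = 509.9 m².
A = 10.4·0.03 + 170·0.06 + 16.4·0.25 + 5.8·0.27 + 170·0.06 + 126.3·0.07 + 11·0.03 = 35.549 sabins.
ᾱ = 35.549 / 509.9 = 0.070.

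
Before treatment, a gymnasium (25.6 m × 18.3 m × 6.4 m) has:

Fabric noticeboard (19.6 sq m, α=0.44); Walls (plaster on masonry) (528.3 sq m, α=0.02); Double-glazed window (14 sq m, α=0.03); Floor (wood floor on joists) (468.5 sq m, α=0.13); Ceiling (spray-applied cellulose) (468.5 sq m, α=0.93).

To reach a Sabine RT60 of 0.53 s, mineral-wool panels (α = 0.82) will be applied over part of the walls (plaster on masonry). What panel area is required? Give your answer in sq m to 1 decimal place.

493.2

Summing Sᵢαᵢ: 8.624 + 10.566 + 0.420 + 60.905 + 435.705 → A₁ = 516.220 sabins.
Required A₂ = 0.161·2998.272/0.53 = 910.796 sabins.
ΔA needed = 910.796 − 516.220 = 394.576 sabins.
Each sq m of panel replacing the walls (plaster on masonry) adds (0.82 − 0.02) = 0.80 sabins.
Panel area = 394.576 / 0.80 = 493.2 sq m.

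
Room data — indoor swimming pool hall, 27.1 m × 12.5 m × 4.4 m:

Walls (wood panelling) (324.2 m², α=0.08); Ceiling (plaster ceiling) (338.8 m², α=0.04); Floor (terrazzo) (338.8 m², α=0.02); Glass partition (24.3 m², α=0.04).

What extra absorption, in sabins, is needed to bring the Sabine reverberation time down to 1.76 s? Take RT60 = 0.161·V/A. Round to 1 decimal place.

89.1 sabins

Equivalent absorption area: A₁ = 324.2×0.08 + 338.8×0.04 + 338.8×0.02 + 24.3×0.04 = 47.236 m².
For T = 1.76 s, need A₂ = 0.161·V/T = 0.161·1490.5/1.76 = 136.347 sabins.
Additional absorption ΔA = 136.347 − 47.236 = 89.1 sabins.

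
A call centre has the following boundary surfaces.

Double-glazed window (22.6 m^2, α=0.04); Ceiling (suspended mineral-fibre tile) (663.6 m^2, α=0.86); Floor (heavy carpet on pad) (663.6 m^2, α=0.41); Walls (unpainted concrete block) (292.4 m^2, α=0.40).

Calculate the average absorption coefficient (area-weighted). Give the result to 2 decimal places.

Total surface area S = 1642.2 m^2.
A = 22.6*0.04 + 663.6*0.86 + 663.6*0.41 + 292.4*0.40 = 960.636 sabins.
ᾱ = A/S = 0.58.

0.58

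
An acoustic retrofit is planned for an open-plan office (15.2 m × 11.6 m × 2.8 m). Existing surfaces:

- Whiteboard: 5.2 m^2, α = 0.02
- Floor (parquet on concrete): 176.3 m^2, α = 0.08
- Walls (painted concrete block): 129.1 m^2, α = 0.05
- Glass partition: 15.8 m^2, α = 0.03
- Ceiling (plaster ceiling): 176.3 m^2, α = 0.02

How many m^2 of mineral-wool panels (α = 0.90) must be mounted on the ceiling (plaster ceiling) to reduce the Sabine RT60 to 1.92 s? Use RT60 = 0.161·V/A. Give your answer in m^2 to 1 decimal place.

19.0

Summing Sᵢαᵢ: 0.104 + 14.104 + 6.455 + 0.474 + 3.526 → A₁ = 24.663 sabins.
V = 493.696 m³. Target absorption A₂ = 0.161 × 493.696 / 1.92 = 41.398 sabins.
Absorption to add: 41.398 − 24.663 = 16.735 sabins.
Each m^2 of panel replacing the ceiling (plaster ceiling) adds (0.90 − 0.02) = 0.88 sabins.
Panel area = 16.735 / 0.88 = 19.0 m^2.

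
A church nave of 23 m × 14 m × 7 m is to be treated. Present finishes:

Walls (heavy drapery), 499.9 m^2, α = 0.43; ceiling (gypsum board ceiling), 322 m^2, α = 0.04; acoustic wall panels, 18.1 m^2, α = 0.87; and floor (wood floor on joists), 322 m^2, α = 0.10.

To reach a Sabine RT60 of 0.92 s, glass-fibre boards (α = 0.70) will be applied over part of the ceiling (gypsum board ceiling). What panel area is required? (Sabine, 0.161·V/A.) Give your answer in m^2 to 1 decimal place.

Summing Sᵢαᵢ: 214.957 + 12.880 + 15.747 + 32.200 → A₁ = 275.784 sabins.
V = 2254 m³. Target absorption A₂ = 0.161 × 2254 / 0.92 = 394.450 sabins.
ΔA needed = 394.450 − 275.784 = 118.666 sabins.
Each m^2 of panel replacing the ceiling (gypsum board ceiling) adds (0.70 − 0.04) = 0.66 sabins.
Panel area = 118.666 / 0.66 = 179.8 m^2.

179.8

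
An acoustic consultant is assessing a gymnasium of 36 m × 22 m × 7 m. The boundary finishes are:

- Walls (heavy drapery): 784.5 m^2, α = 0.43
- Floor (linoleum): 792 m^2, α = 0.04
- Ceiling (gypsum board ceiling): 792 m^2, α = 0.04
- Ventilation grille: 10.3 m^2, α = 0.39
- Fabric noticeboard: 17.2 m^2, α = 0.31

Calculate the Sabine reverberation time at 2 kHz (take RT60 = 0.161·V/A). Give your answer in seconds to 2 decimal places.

2.18 s

Summing Sᵢαᵢ: 337.335 + 31.680 + 31.680 + 4.017 + 5.332 → A = 410.044 sabins.
Volume V = 36 × 22 × 7 = 5544 m³.
RT60 = 0.161 · V / A = 0.161 × 5544 / 410.044 = 2.18 s.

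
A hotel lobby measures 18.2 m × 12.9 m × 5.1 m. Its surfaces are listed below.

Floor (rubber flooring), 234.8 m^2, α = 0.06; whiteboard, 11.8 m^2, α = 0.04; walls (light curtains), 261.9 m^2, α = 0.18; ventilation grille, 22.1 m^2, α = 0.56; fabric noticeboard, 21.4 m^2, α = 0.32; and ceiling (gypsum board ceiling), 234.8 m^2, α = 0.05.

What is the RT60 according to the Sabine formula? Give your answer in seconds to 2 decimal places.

Equivalent absorption area: A = 234.8×0.06 + 11.8×0.04 + 261.9×0.18 + 22.1×0.56 + 21.4×0.32 + 234.8×0.05 = 92.666 m^2.
V = 18.2·12.9·5.1 = 1197.378 m³.
Sabine: RT60 = 0.161 × 1197.378 / 92.666 = 2.08 s.

2.08 sec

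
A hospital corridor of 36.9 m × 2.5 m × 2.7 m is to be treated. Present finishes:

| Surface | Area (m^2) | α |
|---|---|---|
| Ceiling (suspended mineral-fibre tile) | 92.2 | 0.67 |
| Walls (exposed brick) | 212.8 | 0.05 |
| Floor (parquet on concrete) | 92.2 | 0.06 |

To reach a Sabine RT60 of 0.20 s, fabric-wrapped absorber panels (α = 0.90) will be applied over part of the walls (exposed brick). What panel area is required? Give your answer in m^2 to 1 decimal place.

Equivalent absorption area: A₁ = 92.2×0.67 + 212.8×0.05 + 92.2×0.06 = 77.946 m^2.
V = 249.075 m³. Target absorption A₂ = 0.161 × 249.075 / 0.20 = 200.505 sabins.
Absorption to add: 200.505 − 77.946 = 122.559 sabins.
Net gain per m^2: Δα = 0.90 − 0.05 = 0.85.
Panel area = 122.559 / 0.85 = 144.2 m^2.

144.2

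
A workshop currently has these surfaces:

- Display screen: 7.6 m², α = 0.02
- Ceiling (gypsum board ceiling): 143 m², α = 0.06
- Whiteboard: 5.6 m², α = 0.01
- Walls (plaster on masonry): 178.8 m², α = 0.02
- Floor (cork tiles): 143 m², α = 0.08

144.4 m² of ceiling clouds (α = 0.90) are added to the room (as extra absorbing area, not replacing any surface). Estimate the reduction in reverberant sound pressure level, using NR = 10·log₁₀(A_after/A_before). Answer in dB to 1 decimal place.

A_before = Σ Sᵢαᵢ = 7.6×0.02 + 143×0.06 + 5.6×0.01 + 178.8×0.02 + 143×0.08 = 23.804 sabins.
Added absorption = 144.4 × 0.90 = 129.960 sabins.
A_after = 23.804 + 129.960 = 153.764 sabins.
NR = 10·log₁₀(153.764/23.804) = 8.1 dB.

8.1 dB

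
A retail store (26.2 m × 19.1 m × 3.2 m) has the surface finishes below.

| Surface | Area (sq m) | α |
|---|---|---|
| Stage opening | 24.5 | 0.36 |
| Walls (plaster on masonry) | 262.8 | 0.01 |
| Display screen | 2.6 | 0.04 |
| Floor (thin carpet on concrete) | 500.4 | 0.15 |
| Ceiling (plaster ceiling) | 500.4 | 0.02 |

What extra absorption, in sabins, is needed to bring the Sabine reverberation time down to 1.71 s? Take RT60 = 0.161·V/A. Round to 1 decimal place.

54.1 sabins

Total absorption A₁ = 24.5*0.36 + 262.8*0.01 + 2.6*0.04 + 500.4*0.15 + 500.4*0.02
  = 8.820 + 2.628 + 0.104 + 75.060 + 10.008 = 96.620 sq m sabins.
For T = 1.71 s, need A₂ = 0.161·V/T = 0.161·1601.344/1.71 = 150.770 sabins.
Shortfall: 150.770 − 96.620 = 54.1 sabins.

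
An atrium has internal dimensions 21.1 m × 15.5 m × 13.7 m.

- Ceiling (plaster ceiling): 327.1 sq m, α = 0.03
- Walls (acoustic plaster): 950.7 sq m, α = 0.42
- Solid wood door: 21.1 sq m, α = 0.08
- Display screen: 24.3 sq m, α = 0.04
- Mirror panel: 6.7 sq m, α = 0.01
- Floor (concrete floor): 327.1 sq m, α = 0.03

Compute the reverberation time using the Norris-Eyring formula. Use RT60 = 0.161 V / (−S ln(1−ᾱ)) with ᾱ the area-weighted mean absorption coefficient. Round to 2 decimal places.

S = Σ Sᵢ = 1657.0 sq m.
Absorption A = 327.1·0.03 + 950.7·0.42 + 21.1·0.08 + 24.3·0.04 + 6.7·0.01 + 327.1·0.03 = 421.647 sabins.
ᾱ = 421.647 / 1657.0 = 0.2545.
Eyring denominator: −S ln(1−ᾱ) = 486.661.
V = 21.1 × 15.5 × 13.7 = 4480.585 m³.
RT60 = 0.161 × 4480.585 / 486.661 = 1.48 s.

1.48 s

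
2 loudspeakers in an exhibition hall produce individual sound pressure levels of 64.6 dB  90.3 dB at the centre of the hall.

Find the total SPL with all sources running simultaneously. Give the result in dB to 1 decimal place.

Σ 10^(Lᵢ/10) = 1.074e+09.
L_total = 10·log₁₀(1.074e+09) = 90.3 dB.

90.3 dB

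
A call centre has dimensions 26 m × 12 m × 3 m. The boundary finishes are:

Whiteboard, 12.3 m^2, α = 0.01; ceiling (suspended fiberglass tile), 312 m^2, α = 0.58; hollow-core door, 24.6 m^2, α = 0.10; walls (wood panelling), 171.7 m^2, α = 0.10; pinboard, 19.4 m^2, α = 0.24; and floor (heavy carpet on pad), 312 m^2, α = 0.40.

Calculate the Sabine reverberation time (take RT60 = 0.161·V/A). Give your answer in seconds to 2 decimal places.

0.46 s

Summing Sᵢαᵢ: 0.123 + 180.960 + 2.460 + 17.170 + 4.656 + 124.800 → A = 330.169 sabins.
Room volume: 936 m³.
RT60 = 0.161 · V / A = 0.161 × 936 / 330.169 = 0.46 s.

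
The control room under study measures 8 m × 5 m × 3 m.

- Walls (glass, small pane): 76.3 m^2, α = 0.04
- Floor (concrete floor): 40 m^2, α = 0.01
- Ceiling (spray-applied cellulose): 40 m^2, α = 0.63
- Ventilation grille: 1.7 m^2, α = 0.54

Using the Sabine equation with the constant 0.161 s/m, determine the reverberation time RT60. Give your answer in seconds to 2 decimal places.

0.65 seconds

Equivalent absorption area: A = 76.3·0.04 + 40·0.01 + 40·0.63 + 1.7·0.54 = 29.570 m^2.
V = 8·5·3 = 120 m³.
T = 0.161 V/A = 0.161·120/29.570 = 0.65 s.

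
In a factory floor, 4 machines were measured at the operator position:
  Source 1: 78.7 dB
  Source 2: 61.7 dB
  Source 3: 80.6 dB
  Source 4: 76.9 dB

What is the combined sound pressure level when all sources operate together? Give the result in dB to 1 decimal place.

Converting to relative power and adding: 10^(78.7/10) + 10^(61.7/10) + 10^(80.6/10) + 10^(76.9/10) = 2.394e+08.
L_total = 10·log₁₀(2.394e+08) = 83.8 dB.

83.8 dB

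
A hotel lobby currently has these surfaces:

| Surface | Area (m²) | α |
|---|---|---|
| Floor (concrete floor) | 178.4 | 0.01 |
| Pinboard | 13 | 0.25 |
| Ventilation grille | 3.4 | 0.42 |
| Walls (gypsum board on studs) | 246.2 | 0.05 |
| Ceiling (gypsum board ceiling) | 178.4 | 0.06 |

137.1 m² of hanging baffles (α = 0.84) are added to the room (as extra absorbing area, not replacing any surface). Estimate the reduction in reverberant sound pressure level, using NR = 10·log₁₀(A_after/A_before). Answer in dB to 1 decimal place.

Equivalent absorption area: A_before = 178.4×0.01 + 13×0.25 + 3.4×0.42 + 246.2×0.05 + 178.4×0.06 = 29.476 m².
Added absorption = 137.1 × 0.84 = 115.164 sabins.
A_after = 29.476 + 115.164 = 144.640 sabins.
Reduction = 10 log₁₀(A_after/A_before) = 10 log₁₀(4.9070) = 6.9 dB.

6.9 dB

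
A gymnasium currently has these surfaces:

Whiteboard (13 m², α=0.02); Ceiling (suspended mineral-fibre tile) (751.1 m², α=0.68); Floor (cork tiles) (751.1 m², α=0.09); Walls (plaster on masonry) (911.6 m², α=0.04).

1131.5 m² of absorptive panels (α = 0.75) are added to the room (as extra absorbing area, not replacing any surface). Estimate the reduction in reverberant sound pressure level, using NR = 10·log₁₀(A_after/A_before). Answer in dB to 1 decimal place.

Equivalent absorption area: A_before = 13×0.02 + 751.1×0.68 + 751.1×0.09 + 911.6×0.04 = 615.071 m².
Treatment contributes 1131.5·0.75 = 848.625 sabins.
A_after = 615.071 + 848.625 = 1463.696 sabins.
NR = 10·log₁₀(1463.696/615.071) = 3.8 dB.

3.8 dB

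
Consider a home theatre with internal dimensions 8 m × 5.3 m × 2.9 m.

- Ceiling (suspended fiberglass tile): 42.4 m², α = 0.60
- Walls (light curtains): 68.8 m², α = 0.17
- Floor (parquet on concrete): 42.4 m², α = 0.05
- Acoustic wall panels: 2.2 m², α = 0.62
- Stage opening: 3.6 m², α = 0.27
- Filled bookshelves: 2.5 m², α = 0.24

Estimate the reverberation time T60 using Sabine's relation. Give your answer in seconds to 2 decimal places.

Summing Sᵢαᵢ: 25.440 + 11.696 + 2.120 + 1.364 + 0.972 + 0.600 → A = 42.192 sabins.
Volume V = 8 × 5.3 × 2.9 = 122.96 m³.
RT60 = 0.161 · V / A = 0.161 × 122.96 / 42.192 = 0.47 s.

0.47 seconds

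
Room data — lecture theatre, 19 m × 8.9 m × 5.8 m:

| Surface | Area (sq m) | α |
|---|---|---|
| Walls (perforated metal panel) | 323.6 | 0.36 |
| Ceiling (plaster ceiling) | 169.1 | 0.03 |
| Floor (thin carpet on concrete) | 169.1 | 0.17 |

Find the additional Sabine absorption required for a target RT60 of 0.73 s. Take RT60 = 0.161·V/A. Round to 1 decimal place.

66.0 sabins

Total absorption A₁ = 323.6*0.36 + 169.1*0.03 + 169.1*0.17
  = 116.496 + 5.073 + 28.747 = 150.316 sq m sabins.
V = 980.78 m³. Required absorption A₂ = 0.161 × 980.78 / 0.73 = 216.309 sabins.
Shortfall: 216.309 − 150.316 = 66.0 sabins.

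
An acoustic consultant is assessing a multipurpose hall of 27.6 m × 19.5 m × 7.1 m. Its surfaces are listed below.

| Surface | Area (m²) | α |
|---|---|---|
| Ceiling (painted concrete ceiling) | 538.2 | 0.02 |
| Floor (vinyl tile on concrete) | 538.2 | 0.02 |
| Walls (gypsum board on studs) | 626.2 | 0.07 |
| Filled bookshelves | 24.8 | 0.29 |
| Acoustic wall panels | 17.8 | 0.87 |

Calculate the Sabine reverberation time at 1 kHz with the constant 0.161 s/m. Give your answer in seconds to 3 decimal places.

6.988 seconds

A = Σ Sᵢαᵢ = 538.2·0.02 + 538.2·0.02 + 626.2·0.07 + 24.8·0.29 + 17.8·0.87 = 88.040 sabins.
Room volume: 3821.22 m³.
Sabine: RT60 = 0.161 × 3821.22 / 88.040 = 6.988 s.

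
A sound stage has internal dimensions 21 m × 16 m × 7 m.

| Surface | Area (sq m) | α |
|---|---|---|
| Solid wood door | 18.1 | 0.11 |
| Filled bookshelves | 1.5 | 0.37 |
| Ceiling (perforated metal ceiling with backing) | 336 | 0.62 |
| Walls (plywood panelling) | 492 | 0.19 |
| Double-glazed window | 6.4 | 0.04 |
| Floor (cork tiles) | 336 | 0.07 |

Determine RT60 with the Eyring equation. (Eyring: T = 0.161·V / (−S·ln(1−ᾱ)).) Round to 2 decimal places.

S = Σ Sᵢ = 1190.0 sq m.
Absorption A = 18.1×0.11 + 1.5×0.37 + 336×0.62 + 492×0.19 + 6.4×0.04 + 336×0.07 = 328.122 sabins.
ᾱ = 328.122 / 1190.0 = 0.2757.
Eyring denominator: −S ln(1−ᾱ) = 383.834.
V = 21 × 16 × 7 = 2352 m³.
T = 0.161·V/[−S·ln(1−ᾱ)] = 0.161·2352/383.834 = 0.99 s.

0.99 s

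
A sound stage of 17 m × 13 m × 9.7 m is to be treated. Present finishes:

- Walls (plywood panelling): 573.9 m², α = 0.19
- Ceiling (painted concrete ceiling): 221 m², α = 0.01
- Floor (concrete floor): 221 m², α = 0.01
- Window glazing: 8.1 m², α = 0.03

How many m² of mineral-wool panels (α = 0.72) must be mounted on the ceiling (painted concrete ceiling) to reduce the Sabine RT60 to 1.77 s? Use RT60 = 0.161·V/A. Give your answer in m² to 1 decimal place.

114.5

Total absorption A₁ = 573.9·0.19 + 221·0.01 + 221·0.01 + 8.1·0.03
  = 109.041 + 2.210 + 2.210 + 0.243 = 113.704 m² sabins.
Required A₂ = 0.161·2143.7/1.77 = 194.992 sabins.
ΔA needed = 194.992 − 113.704 = 81.288 sabins.
Net gain per m²: Δα = 0.72 − 0.01 = 0.71.
Area = ΔA/Δα = 81.288/0.71 = 114.5 m².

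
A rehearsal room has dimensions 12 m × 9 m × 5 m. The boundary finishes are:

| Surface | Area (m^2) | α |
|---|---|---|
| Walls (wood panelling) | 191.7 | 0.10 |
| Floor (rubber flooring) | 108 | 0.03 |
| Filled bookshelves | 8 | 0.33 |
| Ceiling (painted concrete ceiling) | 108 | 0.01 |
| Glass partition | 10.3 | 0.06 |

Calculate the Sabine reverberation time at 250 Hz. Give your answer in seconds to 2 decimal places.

3.25 s

Summing Sᵢαᵢ: 19.170 + 3.240 + 2.640 + 1.080 + 0.618 → A = 26.748 sabins.
Volume V = 12 × 9 × 5 = 540 m³.
RT60 = 0.161 · V / A = 0.161 × 540 / 26.748 = 3.25 s.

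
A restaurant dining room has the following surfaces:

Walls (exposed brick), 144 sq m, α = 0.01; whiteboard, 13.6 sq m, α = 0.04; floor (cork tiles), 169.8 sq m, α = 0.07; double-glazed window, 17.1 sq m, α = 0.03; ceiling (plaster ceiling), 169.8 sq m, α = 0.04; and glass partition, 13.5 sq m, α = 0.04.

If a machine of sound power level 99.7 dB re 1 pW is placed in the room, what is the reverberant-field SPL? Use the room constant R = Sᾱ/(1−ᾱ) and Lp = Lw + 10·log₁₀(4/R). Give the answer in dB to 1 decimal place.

92.2 dB

Σ(Sᵢαᵢ) = 144×0.01 + 13.6×0.04 + 169.8×0.07 + 17.1×0.03 + 169.8×0.04 + 13.5×0.04 = 21.715; total area S = 527.8 sq m.
ᾱ = 0.0411, so room constant R = A/(1−ᾱ) = 22.646 sq m.
Lp = 99.7 + 10·log₁₀(4/22.646) = 99.7 + (-7.53) = 92.2 dB.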